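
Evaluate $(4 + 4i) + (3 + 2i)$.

(4 + 3) + (4 + 2)i = 7 + 6i


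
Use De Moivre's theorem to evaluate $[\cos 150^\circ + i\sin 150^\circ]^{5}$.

By De Moivre: z^n = r^n(cos(nθ) + i sin(nθ))
= 1^5(cos(5*150°) + i sin(5*150°))
= 1(cos 30° + i sin 30°)
= sqrt(3)/2 + (1/2)i


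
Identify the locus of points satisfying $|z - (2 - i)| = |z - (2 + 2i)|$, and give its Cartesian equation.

|z - z1| = |z - z2| means z is equidistant from z1 and z2,
i.e. the perpendicular bisector of the segment from (2, -1) to (2, 2) (midpoint (2, 1/2)).
With z = x + yi, square both sides:
(x - 2)^2 + (y - (-1))^2 = (x - 2)^2 + (y - 2)^2
The x^2 and y^2 terms cancel: 0x + 6y = 8 - 5 = 3
Simplify: y = 1/2
Locus: Perpendicular bisector of the segment from (2, -1) to (2, 2): the line y = 1/2


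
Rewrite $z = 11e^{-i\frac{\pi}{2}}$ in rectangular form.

a = r cos θ = 11 * 0 = 0
b = r sin θ = 11 * -1 = -11
z = -11i


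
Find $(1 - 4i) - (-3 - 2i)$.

(1 - (-3)) + (-4 - (-2))i = 4 - 2i


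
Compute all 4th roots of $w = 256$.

|w| = 256, arg(w) = 0°
Root modulus = 256^(1/4) = 4
Root arguments: θ_k = (0° + 360°k)/4 for k = 0, 1, ..., 3
Roots: 4, 4i, -4, -4i


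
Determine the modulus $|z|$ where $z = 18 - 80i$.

|z| = sqrt(a^2 + b^2) = sqrt(18^2 + (-80)^2) = sqrt(6724) = 82


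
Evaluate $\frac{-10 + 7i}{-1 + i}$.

Multiply numerator and denominator by conjugate (-1 - i):
= (-10 + 7i)(-1 - i) / ((-1)^2 + 1^2)
= (17 + 3i) / 2
= 17/2 + (3/2)i


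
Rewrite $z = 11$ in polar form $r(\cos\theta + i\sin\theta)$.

r = |z| = sqrt(a^2 + b^2) = sqrt((11)^2 + (0)^2) = sqrt(121 + 0) = sqrt(121) = 11
b = 0 and a > 0, so z lies on the positive real axis: θ = 0°
z = 11(cos 0° + i sin 0°)


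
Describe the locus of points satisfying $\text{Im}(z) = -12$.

Im(z) = y where z = x + yi; the equation y = -12 is satisfied by all points with that y-coordinate
Locus: Horizontal line y = -12


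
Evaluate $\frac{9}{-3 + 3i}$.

Multiply numerator and denominator by conjugate (-3 - 3i):
= (9)(-3 - 3i) / ((-3)^2 + 3^2)
= (-27 - 27i) / 18
Divide through by 9: (-3 - 3i) / 2
= -3/2 - (3/2)i


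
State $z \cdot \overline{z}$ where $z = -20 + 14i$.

z * conjugate(z) = |z|^2 = a^2 + b^2
= (-20)^2 + 14^2 = 596


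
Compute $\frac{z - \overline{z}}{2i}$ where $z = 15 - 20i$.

z - conjugate(z) = 2bi
(z - conjugate(z))/(2i) = 2bi/(2i) = b = -20


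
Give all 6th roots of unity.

ω_k = e^(2πik/6) = cos(2πk/6) + i sin(2πk/6) for k = 0, 1, ..., 5
Roots: 1, 1/2 + (sqrt(3)/2)i, -1/2 + (sqrt(3)/2)i, -1, -1/2 - (sqrt(3)/2)i, 1/2 - (sqrt(3)/2)i


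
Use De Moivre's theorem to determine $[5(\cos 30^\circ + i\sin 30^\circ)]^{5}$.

By De Moivre: z^n = r^n(cos(nθ) + i sin(nθ))
= 5^5(cos(5*30°) + i sin(5*30°))
= 3125(cos 150° + i sin 150°)
= -3125*sqrt(3)/2 + (3125/2)i


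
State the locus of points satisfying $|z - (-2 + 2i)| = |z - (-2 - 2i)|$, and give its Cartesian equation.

|z - z1| = |z - z2| means z is equidistant from z1 and z2,
i.e. the perpendicular bisector of the segment from (-2, 2) to (-2, -2) (midpoint (-2, 0)).
With z = x + yi, square both sides:
(x - (-2))^2 + (y - 2)^2 = (x - (-2))^2 + (y - (-2))^2
The x^2 and y^2 terms cancel: 0x + (-8)y = 8 - 8 = 0
Simplify: y = 0
Locus: Perpendicular bisector of the segment from (-2, 2) to (-2, -2): the line y = 0


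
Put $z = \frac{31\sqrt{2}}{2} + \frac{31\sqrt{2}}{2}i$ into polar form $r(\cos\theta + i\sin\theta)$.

r = |z| = sqrt(a^2 + b^2) = sqrt((31*sqrt(2)/2)^2 + (31*sqrt(2)/2)^2) = sqrt(961/2 + 961/2) = sqrt(961) = 31
θ = arctan(b/a) = arctan(21.9203/21.9203) (quadrant-adjusted) = 45°
z = 31(cos 45° + i sin 45°)


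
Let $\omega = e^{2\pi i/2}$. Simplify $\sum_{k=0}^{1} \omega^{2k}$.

Since 2 divides 2, ω^2 = (ω^2)^1 = 1^1 = 1, so every term is 1.
Sum = 2 · 1 = 2


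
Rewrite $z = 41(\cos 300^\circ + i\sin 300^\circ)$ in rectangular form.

a = r cos θ = 41 * 1/2 = 41/2
b = r sin θ = 41 * -sqrt(3)/2 = -41*sqrt(3)/2
z = 41/2 - (41*sqrt(3)/2)i


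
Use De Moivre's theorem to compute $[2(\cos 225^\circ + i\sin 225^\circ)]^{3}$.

By De Moivre: z^n = r^n(cos(nθ) + i sin(nθ))
= 2^3(cos(3*225°) + i sin(3*225°))
= 8(cos 315° + i sin 315°)
= 4*sqrt(2) - 4*sqrt(2)i


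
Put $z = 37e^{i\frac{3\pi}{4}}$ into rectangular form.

a = r cos θ = 37 * -sqrt(2)/2 = -37*sqrt(2)/2
b = r sin θ = 37 * sqrt(2)/2 = 37*sqrt(2)/2
z = -37*sqrt(2)/2 + (37*sqrt(2)/2)i


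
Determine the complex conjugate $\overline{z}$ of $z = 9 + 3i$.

If z = a + bi, then conjugate(z) = a - bi
conjugate(9 + 3i) = 9 - 3i


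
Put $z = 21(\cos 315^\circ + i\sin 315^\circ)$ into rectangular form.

a = r cos θ = 21 * sqrt(2)/2 = 21*sqrt(2)/2
b = r sin θ = 21 * -sqrt(2)/2 = -21*sqrt(2)/2
z = 21*sqrt(2)/2 - (21*sqrt(2)/2)i


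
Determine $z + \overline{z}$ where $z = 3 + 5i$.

z + conjugate(z) = (a + bi) + (a - bi) = 2a
= 2 * 3 = 6


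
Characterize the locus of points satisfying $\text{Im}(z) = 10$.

Im(z) = y where z = x + yi; the equation y = 10 is satisfied by all points with that y-coordinate
Locus: Horizontal line y = 10


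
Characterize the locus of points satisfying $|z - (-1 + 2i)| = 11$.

|z - z0| = r describes a circle centered at z0 with radius r
Here z0 = -1 + 2i and r = 11
Locus: Circle centered at (-1, 2) with radius 11


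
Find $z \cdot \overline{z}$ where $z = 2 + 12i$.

z * conjugate(z) = |z|^2 = a^2 + b^2
= 2^2 + 12^2 = 148


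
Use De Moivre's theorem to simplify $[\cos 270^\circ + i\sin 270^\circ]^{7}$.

By De Moivre: z^n = r^n(cos(nθ) + i sin(nθ))
= 1^7(cos(7*270°) + i sin(7*270°))
= 1(cos 90° + i sin 90°)
= i


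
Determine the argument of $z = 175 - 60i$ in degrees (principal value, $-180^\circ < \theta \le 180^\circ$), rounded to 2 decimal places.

θ = arctan(b/a) = arctan(-60/175) (quadrant-adjusted) = -18.92°


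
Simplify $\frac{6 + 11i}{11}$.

Divisor is real, so divide each part by 11:
= 6/11 + i


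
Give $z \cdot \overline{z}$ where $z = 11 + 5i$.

z * conjugate(z) = |z|^2 = a^2 + b^2
= 11^2 + 5^2 = 146


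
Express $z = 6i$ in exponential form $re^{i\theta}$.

r = |z| = sqrt((0)^2 + (6)^2) = sqrt(0 + 36) = sqrt(36) = 6
a = 0 and b > 0, so z lies on the positive imaginary axis: θ = 90° = π/2
z = 6e^(i*π/2)


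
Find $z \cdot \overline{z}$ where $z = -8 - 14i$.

z * conjugate(z) = |z|^2 = a^2 + b^2
= (-8)^2 + (-14)^2 = 260


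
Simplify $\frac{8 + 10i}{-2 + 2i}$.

Multiply numerator and denominator by conjugate (-2 - 2i):
= (8 + 10i)(-2 - 2i) / ((-2)^2 + 2^2)
= (4 - 36i) / 8
Divide through by 4: (1 - 9i) / 2
= 1/2 - (9/2)i


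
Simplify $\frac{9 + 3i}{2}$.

Divisor is real, so divide each part by 2:
= 9/2 + (3/2)i


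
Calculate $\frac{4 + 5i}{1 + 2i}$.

Multiply numerator and denominator by conjugate (1 - 2i):
= (4 + 5i)(1 - 2i) / (1^2 + 2^2)
= (14 - 3i) / 5
= 14/5 - (3/5)i


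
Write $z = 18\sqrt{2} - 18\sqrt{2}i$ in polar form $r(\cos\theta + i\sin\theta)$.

r = |z| = sqrt(a^2 + b^2) = sqrt((18*sqrt(2))^2 + (-18*sqrt(2))^2) = sqrt(648 + 648) = sqrt(1296) = 36
θ = arctan(b/a) = arctan(-25.4558/25.4558) (quadrant-adjusted) = 315°
z = 36(cos 315° + i sin 315°)


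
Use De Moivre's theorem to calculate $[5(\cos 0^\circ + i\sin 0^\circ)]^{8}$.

By De Moivre: z^n = r^n(cos(nθ) + i sin(nθ))
= 5^8(cos(8*0°) + i sin(8*0°))
= 390625(cos 0° + i sin 0°)
= 390625


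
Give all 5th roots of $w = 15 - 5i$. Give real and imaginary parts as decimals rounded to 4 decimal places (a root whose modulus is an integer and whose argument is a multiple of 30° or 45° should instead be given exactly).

|w| = sqrt(250) ≈ 15.811388, arg(w) ≈ 341.565051°
Root modulus = sqrt(250)^(1/5) ≈ 1.736977
Root arguments: θ_k = (arg(w) + 360°k)/5 for k = 0, 1, ..., 4
Compute each root as (root modulus)(cos θ_k + i sin θ_k) using full-precision intermediates, then round to 4 decimal places.
Roots: 0.6419 + 1.6140i, -1.3367 + 1.1092i, -1.4680 - 0.9285i, 0.4294 - 1.6831i, 1.7334 - 0.1117i


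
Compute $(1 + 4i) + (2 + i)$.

(1 + 2) + (4 + 1)i = 3 + 5i


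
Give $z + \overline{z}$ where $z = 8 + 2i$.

z + conjugate(z) = (a + bi) + (a - bi) = 2a
= 2 * 8 = 16


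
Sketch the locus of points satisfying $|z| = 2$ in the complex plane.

|z| = 2 means sqrt(x^2 + y^2) = 2
This is a circle of radius 2 centered at the origin


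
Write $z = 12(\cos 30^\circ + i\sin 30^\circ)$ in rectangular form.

a = r cos θ = 12 * sqrt(3)/2 = 6*sqrt(3)
b = r sin θ = 12 * 1/2 = 6
z = 6*sqrt(3) + 6i


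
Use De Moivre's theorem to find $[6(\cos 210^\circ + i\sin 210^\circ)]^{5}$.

By De Moivre: z^n = r^n(cos(nθ) + i sin(nθ))
= 6^5(cos(5*210°) + i sin(5*210°))
= 7776(cos 330° + i sin 330°)
= 3888*sqrt(3) - 3888i


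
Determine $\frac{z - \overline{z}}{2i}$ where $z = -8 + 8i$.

z - conjugate(z) = 2bi
(z - conjugate(z))/(2i) = 2bi/(2i) = b = 8


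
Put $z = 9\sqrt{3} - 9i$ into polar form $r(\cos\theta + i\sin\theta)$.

r = |z| = sqrt(a^2 + b^2) = sqrt((9*sqrt(3))^2 + (-9)^2) = sqrt(243 + 81) = sqrt(324) = 18
θ = arctan(b/a) = arctan(-9/15.5885) (quadrant-adjusted) = 330°
z = 18(cos 330° + i sin 330°)


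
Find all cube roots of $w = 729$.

|w| = 729, arg(w) = 0°
Root modulus = 729^(1/3) = 9
Root arguments: θ_k = (0° + 360°k)/3 for k = 0, 1, ..., 2
Roots: 9, -9/2 + (9*sqrt(3)/2)i, -9/2 - (9*sqrt(3)/2)i


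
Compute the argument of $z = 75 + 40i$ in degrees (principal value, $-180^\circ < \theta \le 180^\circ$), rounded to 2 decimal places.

θ = arctan(b/a) = arctan(40/75) (quadrant-adjusted) = 28.07°


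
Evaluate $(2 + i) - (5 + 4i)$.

(2 - 5) + (1 - 4)i = -3 - 3i


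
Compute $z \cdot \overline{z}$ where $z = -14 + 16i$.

z * conjugate(z) = |z|^2 = a^2 + b^2
= (-14)^2 + 16^2 = 452


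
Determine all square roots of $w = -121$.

|w| = 121, arg(w) = 180°
Root modulus = 121^(1/2) = 11
Root arguments: θ_k = (180° + 360°k)/2 for k = 0, 1, ..., 1
Roots: 11i, -11i


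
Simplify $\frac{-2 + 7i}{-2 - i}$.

Multiply numerator and denominator by conjugate (-2 + i):
= (-2 + 7i)(-2 + i) / ((-2)^2 + (-1)^2)
= (-3 - 16i) / 5
= -3/5 - (16/5)i


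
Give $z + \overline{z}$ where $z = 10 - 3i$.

z + conjugate(z) = (a + bi) + (a - bi) = 2a
= 2 * 10 = 20


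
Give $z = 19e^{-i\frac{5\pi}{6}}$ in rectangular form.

a = r cos θ = 19 * -sqrt(3)/2 = -19*sqrt(3)/2
b = r sin θ = 19 * -1/2 = -19/2
z = -19*sqrt(3)/2 - (19/2)i


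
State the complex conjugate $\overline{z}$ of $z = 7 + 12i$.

If z = a + bi, then conjugate(z) = a - bi
conjugate(7 + 12i) = 7 - 12i


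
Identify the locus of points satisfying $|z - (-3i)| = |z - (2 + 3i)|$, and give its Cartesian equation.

|z - z1| = |z - z2| means z is equidistant from z1 and z2,
i.e. the perpendicular bisector of the segment from (0, -3) to (2, 3) (midpoint (1, 0)).
With z = x + yi, square both sides:
(x - 0)^2 + (y - (-3))^2 = (x - 2)^2 + (y - 3)^2
The x^2 and y^2 terms cancel: 4x + 12y = 13 - 9 = 4
Simplify: x + 3y = 1
Locus: Perpendicular bisector of the segment from (0, -3) to (2, 3): the line x + 3y = 1


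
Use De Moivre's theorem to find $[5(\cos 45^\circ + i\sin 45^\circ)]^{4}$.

By De Moivre: z^n = r^n(cos(nθ) + i sin(nθ))
= 5^4(cos(4*45°) + i sin(4*45°))
= 625(cos 180° + i sin 180°)
= -625


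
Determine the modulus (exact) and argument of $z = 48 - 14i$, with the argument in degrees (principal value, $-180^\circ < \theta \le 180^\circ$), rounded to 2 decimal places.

|z| = sqrt(48^2 + (-14)^2) = 50
arg(z) = arctan(b/a) = arctan(-14/48) (quadrant-adjusted) = -16.26°


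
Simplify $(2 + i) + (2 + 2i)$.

(2 + 2) + (1 + 2)i = 4 + 3i


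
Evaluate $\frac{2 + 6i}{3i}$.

Multiply numerator and denominator by conjugate (-3i):
= (2 + 6i)(-3i) / (0^2 + 3^2)
= (18 - 6i) / 9
Divide through by 3: (6 - 2i) / 3
= 2 - (2/3)i


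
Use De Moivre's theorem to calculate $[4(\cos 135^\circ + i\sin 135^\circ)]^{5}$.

By De Moivre: z^n = r^n(cos(nθ) + i sin(nθ))
= 4^5(cos(5*135°) + i sin(5*135°))
= 1024(cos 315° + i sin 315°)
= 512*sqrt(2) - 512*sqrt(2)i


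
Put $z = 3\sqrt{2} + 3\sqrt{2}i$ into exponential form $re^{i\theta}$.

r = |z| = sqrt((3*sqrt(2))^2 + (3*sqrt(2))^2) = sqrt(18 + 18) = sqrt(36) = 6
θ = arctan(b/a) = arctan(4.2426/4.2426) (quadrant-adjusted) = 45° = π/4
z = 6e^(i*π/4)


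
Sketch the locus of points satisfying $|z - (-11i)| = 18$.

|z - z0| = r describes a circle centered at z0 with radius r
Here z0 = -11i and r = 18
Locus: Circle centered at (0, -11) with radius 18


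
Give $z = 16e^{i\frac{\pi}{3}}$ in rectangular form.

a = r cos θ = 16 * 1/2 = 8
b = r sin θ = 16 * sqrt(3)/2 = 8*sqrt(3)
z = 8 + 8*sqrt(3)i


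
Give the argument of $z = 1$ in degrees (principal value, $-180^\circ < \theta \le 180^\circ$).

b = 0 and a > 0, so z lies on the positive real axis: θ = 0°


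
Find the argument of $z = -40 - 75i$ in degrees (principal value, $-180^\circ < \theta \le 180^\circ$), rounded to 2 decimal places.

θ = arctan(b/a) = arctan(-75/-40) (quadrant-adjusted) = -118.07°


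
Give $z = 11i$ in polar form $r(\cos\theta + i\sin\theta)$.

r = |z| = sqrt(a^2 + b^2) = sqrt((0)^2 + (11)^2) = sqrt(0 + 121) = sqrt(121) = 11
a = 0 and b > 0, so z lies on the positive imaginary axis: θ = 90°
z = 11(cos 90° + i sin 90°)


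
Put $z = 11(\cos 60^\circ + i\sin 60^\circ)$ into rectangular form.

a = r cos θ = 11 * 1/2 = 11/2
b = r sin θ = 11 * sqrt(3)/2 = 11*sqrt(3)/2
z = 11/2 + (11*sqrt(3)/2)i


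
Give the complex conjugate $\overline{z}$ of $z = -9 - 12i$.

If z = a + bi, then conjugate(z) = a - bi
conjugate(-9 - 12i) = -9 + 12i


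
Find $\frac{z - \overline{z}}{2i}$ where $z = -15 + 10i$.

z - conjugate(z) = 2bi
(z - conjugate(z))/(2i) = 2bi/(2i) = b = 10


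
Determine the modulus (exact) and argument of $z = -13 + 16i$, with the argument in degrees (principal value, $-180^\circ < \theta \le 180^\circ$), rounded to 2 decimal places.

|z| = sqrt((-13)^2 + 16^2) = sqrt(425)
arg(z) = arctan(b/a) = arctan(16/-13) (quadrant-adjusted) = 129.09°


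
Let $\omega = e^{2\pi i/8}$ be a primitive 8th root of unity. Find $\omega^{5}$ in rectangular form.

ω^5 = e^(2πi·5/8) = e^(i·5π/4)
= cos(5π/4) + i sin(5π/4)
= -sqrt(2)/2 - (sqrt(2)/2)i


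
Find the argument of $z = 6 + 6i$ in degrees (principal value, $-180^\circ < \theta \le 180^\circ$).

θ = arctan(b/a) = arctan(6/6) (quadrant-adjusted) = 45°


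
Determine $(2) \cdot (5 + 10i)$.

(a1*a2 - b1*b2) + (a1*b2 + b1*a2)i
= (10 - 0) + (20 + 0)i
= 10 + 20i


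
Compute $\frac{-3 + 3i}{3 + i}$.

Multiply numerator and denominator by conjugate (3 - i):
= (-3 + 3i)(3 - i) / (3^2 + 1^2)
= (-6 + 12i) / 10
Divide through by 2: (-3 + 6i) / 5
= -3/5 + (6/5)i


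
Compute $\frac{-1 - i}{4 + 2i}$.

Multiply numerator and denominator by conjugate (4 - 2i):
= (-1 - i)(4 - 2i) / (4^2 + 2^2)
= (-6 - 2i) / 20
Divide through by 2: (-3 - i) / 10
= -3/10 - (1/10)i


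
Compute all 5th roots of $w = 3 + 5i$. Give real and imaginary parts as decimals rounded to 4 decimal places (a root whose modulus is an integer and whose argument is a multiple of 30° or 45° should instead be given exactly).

|w| = sqrt(34) ≈ 5.830952, arg(w) ≈ 59.036243°
Root modulus = sqrt(34)^(1/5) ≈ 1.422813
Root arguments: θ_k = (arg(w) + 360°k)/5 for k = 0, 1, ..., 4
Compute each root as (root modulus)(cos θ_k + i sin θ_k) using full-precision intermediates, then round to 4 decimal places.
Roots: 1.3927 + 0.2911i, 0.1535 + 1.4145i, -1.2979 + 0.5831i, -0.9556 - 1.0541i, 0.7073 - 1.2346i


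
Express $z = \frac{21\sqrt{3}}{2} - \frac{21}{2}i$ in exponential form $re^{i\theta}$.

r = |z| = sqrt((21*sqrt(3)/2)^2 + (-21/2)^2) = sqrt(1323/4 + 441/4) = sqrt(441) = 21
θ = arctan(b/a) = arctan(-10.5/18.1865) (quadrant-adjusted) = -30° = -π/6
z = 21e^(-i*π/6)


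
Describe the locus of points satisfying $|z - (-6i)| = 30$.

|z - z0| = r describes a circle centered at z0 with radius r
Here z0 = -6i and r = 30
Locus: Circle centered at (0, -6) with radius 30


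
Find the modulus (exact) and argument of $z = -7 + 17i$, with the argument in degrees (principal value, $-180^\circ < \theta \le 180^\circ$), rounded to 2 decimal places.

|z| = sqrt((-7)^2 + 17^2) = sqrt(338)
arg(z) = arctan(b/a) = arctan(17/-7) (quadrant-adjusted) = 112.38°


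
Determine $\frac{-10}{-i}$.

Multiply numerator and denominator by conjugate (i):
= (-10)(i) / (0^2 + (-1)^2)
= (-10i) / 1
= -10i


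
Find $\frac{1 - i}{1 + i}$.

Multiply numerator and denominator by conjugate (1 - i):
= (1 - i)(1 - i) / (1^2 + 1^2)
= (-2i) / 2
= -i


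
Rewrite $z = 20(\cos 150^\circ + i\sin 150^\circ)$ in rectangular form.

a = r cos θ = 20 * -sqrt(3)/2 = -10*sqrt(3)
b = r sin θ = 20 * 1/2 = 10
z = -10*sqrt(3) + 10i


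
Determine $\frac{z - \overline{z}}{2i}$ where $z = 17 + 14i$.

z - conjugate(z) = 2bi
(z - conjugate(z))/(2i) = 2bi/(2i) = b = 14


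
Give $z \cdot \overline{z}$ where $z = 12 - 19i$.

z * conjugate(z) = |z|^2 = a^2 + b^2
= 12^2 + (-19)^2 = 505


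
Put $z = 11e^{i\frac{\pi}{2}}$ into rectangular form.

a = r cos θ = 11 * 0 = 0
b = r sin θ = 11 * 1 = 11
z = 11i


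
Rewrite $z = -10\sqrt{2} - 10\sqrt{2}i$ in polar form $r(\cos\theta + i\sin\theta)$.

r = |z| = sqrt(a^2 + b^2) = sqrt((-10*sqrt(2))^2 + (-10*sqrt(2))^2) = sqrt(200 + 200) = sqrt(400) = 20
θ = arctan(b/a) = arctan(-14.1421/-14.1421) (quadrant-adjusted) = 225°
z = 20(cos 225° + i sin 225°)


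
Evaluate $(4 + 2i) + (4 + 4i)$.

(4 + 4) + (2 + 4)i = 8 + 6i


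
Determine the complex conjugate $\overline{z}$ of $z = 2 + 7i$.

If z = a + bi, then conjugate(z) = a - bi
conjugate(2 + 7i) = 2 - 7i


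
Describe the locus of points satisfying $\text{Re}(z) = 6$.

Re(z) = x where z = x + yi; the equation x = 6 is satisfied by all points with that x-coordinate
Locus: Vertical line x = 6


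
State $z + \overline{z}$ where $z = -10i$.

z + conjugate(z) = (a + bi) + (a - bi) = 2a
= 2 * 0 = 0


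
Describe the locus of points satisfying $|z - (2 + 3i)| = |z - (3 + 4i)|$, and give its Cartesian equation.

|z - z1| = |z - z2| means z is equidistant from z1 and z2,
i.e. the perpendicular bisector of the segment from (2, 3) to (3, 4) (midpoint (5/2, 7/2)).
With z = x + yi, square both sides:
(x - 2)^2 + (y - 3)^2 = (x - 3)^2 + (y - 4)^2
The x^2 and y^2 terms cancel: 2x + 2y = 25 - 13 = 12
Simplify: x + y = 6
Locus: Perpendicular bisector of the segment from (2, 3) to (3, 4): the line x + y = 6


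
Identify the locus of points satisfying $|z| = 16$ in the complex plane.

|z| = 16 means sqrt(x^2 + y^2) = 16
This is a circle of radius 16 centered at the origin


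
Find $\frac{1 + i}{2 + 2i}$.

Multiply numerator and denominator by conjugate (2 - 2i):
= (1 + i)(2 - 2i) / (2^2 + 2^2)
= (4) / 8
Divide through by 4: (1) / 2
= 1/2


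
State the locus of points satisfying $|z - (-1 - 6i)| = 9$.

|z - z0| = r describes a circle centered at z0 with radius r
Here z0 = -1 - 6i and r = 9
Locus: Circle centered at (-1, -6) with radius 9


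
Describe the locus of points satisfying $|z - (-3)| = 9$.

|z - z0| = r describes a circle centered at z0 with radius r
Here z0 = -3 and r = 9
Locus: Circle centered at (-3, 0) with radius 9


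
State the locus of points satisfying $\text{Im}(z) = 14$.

Im(z) = y where z = x + yi; the equation y = 14 is satisfied by all points with that y-coordinate
Locus: Horizontal line y = 14


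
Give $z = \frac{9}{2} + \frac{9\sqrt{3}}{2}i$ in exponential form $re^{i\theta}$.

r = |z| = sqrt((9/2)^2 + (9*sqrt(3)/2)^2) = sqrt(81/4 + 243/4) = sqrt(81) = 9
θ = arctan(b/a) = arctan(7.7942/4.5) (quadrant-adjusted) = 60° = π/3
z = 9e^(i*π/3)


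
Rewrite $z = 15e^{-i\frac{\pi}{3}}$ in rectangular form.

a = r cos θ = 15 * 1/2 = 15/2
b = r sin θ = 15 * -sqrt(3)/2 = -15*sqrt(3)/2
z = 15/2 - (15*sqrt(3)/2)i


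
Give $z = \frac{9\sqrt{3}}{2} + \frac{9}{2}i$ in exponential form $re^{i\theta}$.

r = |z| = sqrt((9*sqrt(3)/2)^2 + (9/2)^2) = sqrt(243/4 + 81/4) = sqrt(81) = 9
θ = arctan(b/a) = arctan(4.5/7.7942) (quadrant-adjusted) = 30° = π/6
z = 9e^(i*π/6)


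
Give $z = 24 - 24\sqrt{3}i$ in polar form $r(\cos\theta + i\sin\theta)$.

r = |z| = sqrt(a^2 + b^2) = sqrt((24)^2 + (-24*sqrt(3))^2) = sqrt(576 + 1728) = sqrt(2304) = 48
θ = arctan(b/a) = arctan(-41.5692/24) (quadrant-adjusted) = 300°
z = 48(cos 300° + i sin 300°)


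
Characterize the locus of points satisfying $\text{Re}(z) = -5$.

Re(z) = x where z = x + yi; the equation x = -5 is satisfied by all points with that x-coordinate
Locus: Vertical line x = -5


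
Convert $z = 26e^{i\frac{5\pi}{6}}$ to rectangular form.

a = r cos θ = 26 * -sqrt(3)/2 = -13*sqrt(3)
b = r sin θ = 26 * 1/2 = 13
z = -13*sqrt(3) + 13i


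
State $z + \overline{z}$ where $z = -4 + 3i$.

z + conjugate(z) = (a + bi) + (a - bi) = 2a
= 2 * (-4) = -8


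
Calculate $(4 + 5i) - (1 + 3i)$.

(4 - 1) + (5 - 3)i = 3 + 2i


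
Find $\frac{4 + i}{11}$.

Divisor is real, so divide each part by 11:
= 4/11 + (1/11)i


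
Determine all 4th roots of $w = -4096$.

|w| = 4096, arg(w) = 180°
Root modulus = 4096^(1/4) = 8
Root arguments: θ_k = (180° + 360°k)/4 for k = 0, 1, ..., 3
Roots: 4*sqrt(2) + 4*sqrt(2)i, -4*sqrt(2) + 4*sqrt(2)i, -4*sqrt(2) - 4*sqrt(2)i, 4*sqrt(2) - 4*sqrt(2)i


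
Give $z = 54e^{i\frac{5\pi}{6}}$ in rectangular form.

a = r cos θ = 54 * -sqrt(3)/2 = -27*sqrt(3)
b = r sin θ = 54 * 1/2 = 27
z = -27*sqrt(3) + 27i


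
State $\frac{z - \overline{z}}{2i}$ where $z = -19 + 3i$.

z - conjugate(z) = 2bi
(z - conjugate(z))/(2i) = 2bi/(2i) = b = 3


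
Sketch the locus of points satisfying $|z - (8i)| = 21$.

|z - z0| = r describes a circle centered at z0 with radius r
Here z0 = 8i and r = 21
Locus: Circle centered at (0, 8) with radius 21


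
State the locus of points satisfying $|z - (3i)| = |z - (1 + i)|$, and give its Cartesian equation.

|z - z1| = |z - z2| means z is equidistant from z1 and z2,
i.e. the perpendicular bisector of the segment from (0, 3) to (1, 1) (midpoint (1/2, 2)).
With z = x + yi, square both sides:
(x - 0)^2 + (y - 3)^2 = (x - 1)^2 + (y - 1)^2
The x^2 and y^2 terms cancel: 2x + (-4)y = 2 - 9 = -7
Simplify: 2x - 4y = -7
Locus: Perpendicular bisector of the segment from (0, 3) to (1, 1): the line 2x - 4y = -7


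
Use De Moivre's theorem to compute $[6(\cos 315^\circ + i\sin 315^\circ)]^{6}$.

By De Moivre: z^n = r^n(cos(nθ) + i sin(nθ))
= 6^6(cos(6*315°) + i sin(6*315°))
= 46656(cos 90° + i sin 90°)
= 46656i


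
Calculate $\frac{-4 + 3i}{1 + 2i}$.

Multiply numerator and denominator by conjugate (1 - 2i):
= (-4 + 3i)(1 - 2i) / (1^2 + 2^2)
= (2 + 11i) / 5
= 2/5 + (11/5)i


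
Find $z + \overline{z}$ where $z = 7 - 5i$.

z + conjugate(z) = (a + bi) + (a - bi) = 2a
= 2 * 7 = 14


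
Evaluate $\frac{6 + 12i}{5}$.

Divisor is real, so divide each part by 5:
= 6/5 + (12/5)i


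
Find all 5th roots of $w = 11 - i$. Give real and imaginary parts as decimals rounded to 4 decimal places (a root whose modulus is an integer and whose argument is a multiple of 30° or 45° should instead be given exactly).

|w| = sqrt(122) ≈ 11.045361, arg(w) ≈ 354.805571°
Root modulus = sqrt(122)^(1/5) ≈ 1.616724
Root arguments: θ_k = (arg(w) + 360°k)/5 for k = 0, 1, ..., 4
Compute each root as (root modulus)(cos θ_k + i sin θ_k) using full-precision intermediates, then round to 4 decimal places.
Roots: 0.5274 + 1.5283i, -1.2905 + 0.9738i, -1.3250 - 0.9264i, 0.4716 - 1.5464i, 1.6165 - 0.0293i


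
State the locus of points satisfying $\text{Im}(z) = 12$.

Im(z) = y where z = x + yi; the equation y = 12 is satisfied by all points with that y-coordinate
Locus: Horizontal line y = 12


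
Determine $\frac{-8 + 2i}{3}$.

Divisor is real, so divide each part by 3:
= -8/3 + (2/3)i


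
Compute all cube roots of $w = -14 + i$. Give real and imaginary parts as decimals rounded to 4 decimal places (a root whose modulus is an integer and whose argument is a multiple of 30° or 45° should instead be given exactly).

|w| = sqrt(197) ≈ 14.035669, arg(w) ≈ 175.914383°
Root modulus = sqrt(197)^(1/3) ≈ 2.412187
Root arguments: θ_k = (arg(w) + 360°k)/3 for k = 0, 1, ..., 2
Compute each root as (root modulus)(cos θ_k + i sin θ_k) using full-precision intermediates, then round to 4 decimal places.
Roots: 1.2554 + 2.0598i, -2.4115 + 0.0573i, 1.1561 - 2.1171i


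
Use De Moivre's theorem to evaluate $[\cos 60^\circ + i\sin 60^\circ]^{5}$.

By De Moivre: z^n = r^n(cos(nθ) + i sin(nθ))
= 1^5(cos(5*60°) + i sin(5*60°))
= 1(cos 300° + i sin 300°)
= 1/2 - (sqrt(3)/2)i


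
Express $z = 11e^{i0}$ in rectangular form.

a = r cos θ = 11 * 1 = 11
b = r sin θ = 11 * 0 = 0
z = 11


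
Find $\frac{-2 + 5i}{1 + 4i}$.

Multiply numerator and denominator by conjugate (1 - 4i):
= (-2 + 5i)(1 - 4i) / (1^2 + 4^2)
= (18 + 13i) / 17
= 18/17 + (13/17)i


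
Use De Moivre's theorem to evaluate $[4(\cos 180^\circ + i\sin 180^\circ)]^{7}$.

By De Moivre: z^n = r^n(cos(nθ) + i sin(nθ))
= 4^7(cos(7*180°) + i sin(7*180°))
= 16384(cos 180° + i sin 180°)
= -16384


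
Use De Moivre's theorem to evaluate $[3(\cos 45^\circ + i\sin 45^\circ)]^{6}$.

By De Moivre: z^n = r^n(cos(nθ) + i sin(nθ))
= 3^6(cos(6*45°) + i sin(6*45°))
= 729(cos 270° + i sin 270°)
= -729i


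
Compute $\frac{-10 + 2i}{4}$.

Divisor is real, so divide each part by 4:
= -5/2 + (1/2)i


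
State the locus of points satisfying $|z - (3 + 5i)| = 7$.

|z - z0| = r describes a circle centered at z0 with radius r
Here z0 = 3 + 5i and r = 7
Locus: Circle centered at (3, 5) with radius 7


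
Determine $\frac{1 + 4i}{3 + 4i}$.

Multiply numerator and denominator by conjugate (3 - 4i):
= (1 + 4i)(3 - 4i) / (3^2 + 4^2)
= (19 + 8i) / 25
= 19/25 + (8/25)i


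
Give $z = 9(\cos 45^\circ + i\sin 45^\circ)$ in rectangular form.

a = r cos θ = 9 * sqrt(2)/2 = 9*sqrt(2)/2
b = r sin θ = 9 * sqrt(2)/2 = 9*sqrt(2)/2
z = 9*sqrt(2)/2 + (9*sqrt(2)/2)i


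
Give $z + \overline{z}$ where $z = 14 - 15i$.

z + conjugate(z) = (a + bi) + (a - bi) = 2a
= 2 * 14 = 28


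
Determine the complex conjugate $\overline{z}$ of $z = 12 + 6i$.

If z = a + bi, then conjugate(z) = a - bi
conjugate(12 + 6i) = 12 - 6i


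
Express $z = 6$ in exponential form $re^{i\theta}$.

r = |z| = sqrt((6)^2 + (0)^2) = sqrt(36 + 0) = sqrt(36) = 6
b = 0 and a > 0, so z lies on the positive real axis: θ = 0
z = 6e^(i*0) = 6


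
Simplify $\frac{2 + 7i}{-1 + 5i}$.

Multiply numerator and denominator by conjugate (-1 - 5i):
= (2 + 7i)(-1 - 5i) / ((-1)^2 + 5^2)
= (33 - 17i) / 26
= 33/26 - (17/26)i


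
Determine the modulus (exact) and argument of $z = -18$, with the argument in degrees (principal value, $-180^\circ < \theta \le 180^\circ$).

|z| = sqrt((-18)^2 + 0^2) = 18
b = 0 and a < 0, so z lies on the negative real axis: arg(z) = 180°


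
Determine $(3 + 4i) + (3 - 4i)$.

(3 + 3) + (4 + (-4))i = 6


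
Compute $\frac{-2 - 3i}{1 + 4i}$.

Multiply numerator and denominator by conjugate (1 - 4i):
= (-2 - 3i)(1 - 4i) / (1^2 + 4^2)
= (-14 + 5i) / 17
= -14/17 + (5/17)i


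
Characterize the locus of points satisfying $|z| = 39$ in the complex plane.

|z| = 39 means sqrt(x^2 + y^2) = 39
This is a circle of radius 39 centered at the origin


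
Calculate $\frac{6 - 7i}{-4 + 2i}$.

Multiply numerator and denominator by conjugate (-4 - 2i):
= (6 - 7i)(-4 - 2i) / ((-4)^2 + 2^2)
= (-38 + 16i) / 20
Divide through by 2: (-19 + 8i) / 10
= -19/10 + (4/5)i


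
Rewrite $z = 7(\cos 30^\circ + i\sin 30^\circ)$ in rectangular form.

a = r cos θ = 7 * sqrt(3)/2 = 7*sqrt(3)/2
b = r sin θ = 7 * 1/2 = 7/2
z = 7*sqrt(3)/2 + (7/2)i


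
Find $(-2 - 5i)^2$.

(a + bi)^2 = a^2 - b^2 + 2abi
= (-2)^2 - (-5)^2 + 2*(-2)*(-5)i
= -21 + 20i


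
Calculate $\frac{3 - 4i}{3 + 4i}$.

Multiply numerator and denominator by conjugate (3 - 4i):
= (3 - 4i)(3 - 4i) / (3^2 + 4^2)
= (-7 - 24i) / 25
= -7/25 - (24/25)i


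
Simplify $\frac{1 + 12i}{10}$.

Divisor is real, so divide each part by 10:
= 1/10 + (6/5)i


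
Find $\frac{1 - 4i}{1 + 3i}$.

Multiply numerator and denominator by conjugate (1 - 3i):
= (1 - 4i)(1 - 3i) / (1^2 + 3^2)
= (-11 - 7i) / 10
= -11/10 - (7/10)i


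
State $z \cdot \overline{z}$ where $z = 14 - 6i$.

z * conjugate(z) = |z|^2 = a^2 + b^2
= 14^2 + (-6)^2 = 232


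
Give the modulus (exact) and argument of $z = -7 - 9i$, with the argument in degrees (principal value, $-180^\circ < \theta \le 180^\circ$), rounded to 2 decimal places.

|z| = sqrt((-7)^2 + (-9)^2) = sqrt(130)
arg(z) = arctan(b/a) = arctan(-9/-7) (quadrant-adjusted) = -127.87°


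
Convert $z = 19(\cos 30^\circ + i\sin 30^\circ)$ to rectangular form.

a = r cos θ = 19 * sqrt(3)/2 = 19*sqrt(3)/2
b = r sin θ = 19 * 1/2 = 19/2
z = 19*sqrt(3)/2 + (19/2)i


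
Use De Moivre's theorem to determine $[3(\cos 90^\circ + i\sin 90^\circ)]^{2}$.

By De Moivre: z^n = r^n(cos(nθ) + i sin(nθ))
= 3^2(cos(2*90°) + i sin(2*90°))
= 9(cos 180° + i sin 180°)
= -9


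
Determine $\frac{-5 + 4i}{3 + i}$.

Multiply numerator and denominator by conjugate (3 - i):
= (-5 + 4i)(3 - i) / (3^2 + 1^2)
= (-11 + 17i) / 10
= -11/10 + (17/10)i


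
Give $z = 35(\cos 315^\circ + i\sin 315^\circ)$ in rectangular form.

a = r cos θ = 35 * sqrt(2)/2 = 35*sqrt(2)/2
b = r sin θ = 35 * -sqrt(2)/2 = -35*sqrt(2)/2
z = 35*sqrt(2)/2 - (35*sqrt(2)/2)i


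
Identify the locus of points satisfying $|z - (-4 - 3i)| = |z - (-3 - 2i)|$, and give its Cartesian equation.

|z - z1| = |z - z2| means z is equidistant from z1 and z2,
i.e. the perpendicular bisector of the segment from (-4, -3) to (-3, -2) (midpoint (-7/2, -5/2)).
With z = x + yi, square both sides:
(x - (-4))^2 + (y - (-3))^2 = (x - (-3))^2 + (y - (-2))^2
The x^2 and y^2 terms cancel: 2x + 2y = 13 - 25 = -12
Simplify: x + y = -6
Locus: Perpendicular bisector of the segment from (-4, -3) to (-3, -2): the line x + y = -6


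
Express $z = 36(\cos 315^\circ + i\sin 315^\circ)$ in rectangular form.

a = r cos θ = 36 * sqrt(2)/2 = 18*sqrt(2)
b = r sin θ = 36 * -sqrt(2)/2 = -18*sqrt(2)
z = 18*sqrt(2) - 18*sqrt(2)i


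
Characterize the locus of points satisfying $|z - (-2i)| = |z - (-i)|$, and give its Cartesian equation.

|z - z1| = |z - z2| means z is equidistant from z1 and z2,
i.e. the perpendicular bisector of the segment from (0, -2) to (0, -1) (midpoint (0, -3/2)).
With z = x + yi, square both sides:
(x - 0)^2 + (y - (-2))^2 = (x - 0)^2 + (y - (-1))^2
The x^2 and y^2 terms cancel: 0x + 2y = 1 - 4 = -3
Simplify: y = -3/2
Locus: Perpendicular bisector of the segment from (0, -2) to (0, -1): the line y = -3/2


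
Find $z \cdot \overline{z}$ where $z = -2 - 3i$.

z * conjugate(z) = |z|^2 = a^2 + b^2
= (-2)^2 + (-3)^2 = 13


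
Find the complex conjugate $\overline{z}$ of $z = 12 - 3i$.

If z = a + bi, then conjugate(z) = a - bi
conjugate(12 - 3i) = 12 + 3i


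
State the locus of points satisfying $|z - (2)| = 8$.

|z - z0| = r describes a circle centered at z0 with radius r
Here z0 = 2 and r = 8
Locus: Circle centered at (2, 0) with radius 8


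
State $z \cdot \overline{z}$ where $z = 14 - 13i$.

z * conjugate(z) = |z|^2 = a^2 + b^2
= 14^2 + (-13)^2 = 365


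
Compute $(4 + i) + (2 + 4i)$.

(4 + 2) + (1 + 4)i = 6 + 5i


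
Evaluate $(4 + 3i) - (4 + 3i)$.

(4 - 4) + (3 - 3)i = 0


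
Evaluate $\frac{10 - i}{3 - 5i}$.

Multiply numerator and denominator by conjugate (3 + 5i):
= (10 - i)(3 + 5i) / (3^2 + (-5)^2)
= (35 + 47i) / 34
= 35/34 + (47/34)i


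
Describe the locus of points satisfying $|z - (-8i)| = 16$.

|z - z0| = r describes a circle centered at z0 with radius r
Here z0 = -8i and r = 16
Locus: Circle centered at (0, -8) with radius 16


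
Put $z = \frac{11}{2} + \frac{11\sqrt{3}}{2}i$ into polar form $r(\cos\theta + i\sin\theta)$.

r = |z| = sqrt(a^2 + b^2) = sqrt((11/2)^2 + (11*sqrt(3)/2)^2) = sqrt(121/4 + 363/4) = sqrt(121) = 11
θ = arctan(b/a) = arctan(9.5263/5.5) (quadrant-adjusted) = 60°
z = 11(cos 60° + i sin 60°)


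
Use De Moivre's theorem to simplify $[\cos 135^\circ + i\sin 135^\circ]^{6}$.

By De Moivre: z^n = r^n(cos(nθ) + i sin(nθ))
= 1^6(cos(6*135°) + i sin(6*135°))
= 1(cos 90° + i sin 90°)
= i


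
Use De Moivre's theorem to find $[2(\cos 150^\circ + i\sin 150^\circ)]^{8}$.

By De Moivre: z^n = r^n(cos(nθ) + i sin(nθ))
= 2^8(cos(8*150°) + i sin(8*150°))
= 256(cos 120° + i sin 120°)
= -128 + 128*sqrt(3)i


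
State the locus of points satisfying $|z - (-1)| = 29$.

|z - z0| = r describes a circle centered at z0 with radius r
Here z0 = -1 and r = 29
Locus: Circle centered at (-1, 0) with radius 29


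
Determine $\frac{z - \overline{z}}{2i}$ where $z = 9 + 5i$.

z - conjugate(z) = 2bi
(z - conjugate(z))/(2i) = 2bi/(2i) = b = 5


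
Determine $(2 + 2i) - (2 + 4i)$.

(2 - 2) + (2 - 4)i = -2i


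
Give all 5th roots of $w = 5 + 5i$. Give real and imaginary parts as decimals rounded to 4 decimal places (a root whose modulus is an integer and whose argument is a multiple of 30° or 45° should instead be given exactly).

|w| = sqrt(50) ≈ 7.071068, arg(w) = 45°
Root modulus = sqrt(50)^(1/5) ≈ 1.478758
Root arguments: θ_k = (45° + 360°k)/5 for k = 0, 1, ..., 4
Compute each root as (root modulus)(cos θ_k + i sin θ_k) using full-precision intermediates, then round to 4 decimal places.
Roots: 1.4606 + 0.2313i, 0.2313 + 1.4606i, -1.3176 + 0.6713i, -1.0456 - 1.0456i, 0.6713 - 1.3176i


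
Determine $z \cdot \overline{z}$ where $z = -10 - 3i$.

z * conjugate(z) = |z|^2 = a^2 + b^2
= (-10)^2 + (-3)^2 = 109


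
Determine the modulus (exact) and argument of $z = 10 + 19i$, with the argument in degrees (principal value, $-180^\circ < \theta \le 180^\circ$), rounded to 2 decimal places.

|z| = sqrt(10^2 + 19^2) = sqrt(461)
arg(z) = arctan(b/a) = arctan(19/10) (quadrant-adjusted) = 62.24°


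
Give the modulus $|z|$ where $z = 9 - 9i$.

|z| = sqrt(a^2 + b^2) = sqrt(9^2 + (-9)^2) = sqrt(162) = sqrt(162)


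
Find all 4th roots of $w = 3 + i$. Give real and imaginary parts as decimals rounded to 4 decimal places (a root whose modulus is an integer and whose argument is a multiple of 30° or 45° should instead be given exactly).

|w| = sqrt(10) ≈ 3.162278, arg(w) ≈ 18.434949°
Root modulus = sqrt(10)^(1/4) ≈ 1.333521
Root arguments: θ_k = (arg(w) + 360°k)/4 for k = 0, 1, ..., 3
Compute each root as (root modulus)(cos θ_k + i sin θ_k) using full-precision intermediates, then round to 4 decimal places.
Roots: 1.3292 + 0.1071i, -0.1071 + 1.3292i, -1.3292 - 0.1071i, 0.1071 - 1.3292i


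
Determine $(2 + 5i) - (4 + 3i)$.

(2 - 4) + (5 - 3)i = -2 + 2i


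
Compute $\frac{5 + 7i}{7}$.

Divisor is real, so divide each part by 7:
= 5/7 + i


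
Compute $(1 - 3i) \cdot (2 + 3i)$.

(a1*a2 - b1*b2) + (a1*b2 + b1*a2)i
= (2 - (-9)) + (3 + (-6))i
= 11 - 3i


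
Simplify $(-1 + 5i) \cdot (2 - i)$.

(a1*a2 - b1*b2) + (a1*b2 + b1*a2)i
= (-2 - (-5)) + (1 + 10)i
= 3 + 11i


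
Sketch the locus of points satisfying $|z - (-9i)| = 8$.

|z - z0| = r describes a circle centered at z0 with radius r
Here z0 = -9i and r = 8
Locus: Circle centered at (0, -9) with radius 8


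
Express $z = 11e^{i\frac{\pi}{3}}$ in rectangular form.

a = r cos θ = 11 * 1/2 = 11/2
b = r sin θ = 11 * sqrt(3)/2 = 11*sqrt(3)/2
z = 11/2 + (11*sqrt(3)/2)i


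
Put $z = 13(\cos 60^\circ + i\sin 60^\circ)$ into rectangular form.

a = r cos θ = 13 * 1/2 = 13/2
b = r sin θ = 13 * sqrt(3)/2 = 13*sqrt(3)/2
z = 13/2 + (13*sqrt(3)/2)i


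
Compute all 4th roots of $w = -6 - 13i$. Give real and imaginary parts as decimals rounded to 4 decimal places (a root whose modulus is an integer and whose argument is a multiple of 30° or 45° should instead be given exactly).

|w| = sqrt(205) ≈ 14.317821, arg(w) ≈ 245.224859°
Root modulus = sqrt(205)^(1/4) ≈ 1.945222
Root arguments: θ_k = (arg(w) + 360°k)/4 for k = 0, 1, ..., 3
Compute each root as (root modulus)(cos θ_k + i sin θ_k) using full-precision intermediates, then round to 4 decimal places.
Roots: 0.9340 + 1.7063i, -1.7063 + 0.9340i, -0.9340 - 1.7063i, 1.7063 - 0.9340i


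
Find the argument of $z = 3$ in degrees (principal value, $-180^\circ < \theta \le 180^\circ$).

b = 0 and a > 0, so z lies on the positive real axis: θ = 0°


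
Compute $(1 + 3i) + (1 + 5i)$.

(1 + 1) + (3 + 5)i = 2 + 8i


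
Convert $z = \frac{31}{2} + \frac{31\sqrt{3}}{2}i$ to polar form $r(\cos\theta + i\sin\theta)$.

r = |z| = sqrt(a^2 + b^2) = sqrt((31/2)^2 + (31*sqrt(3)/2)^2) = sqrt(961/4 + 2883/4) = sqrt(961) = 31
θ = arctan(b/a) = arctan(26.8468/15.5) (quadrant-adjusted) = 60°
z = 31(cos 60° + i sin 60°)


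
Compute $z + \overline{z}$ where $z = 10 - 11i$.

z + conjugate(z) = (a + bi) + (a - bi) = 2a
= 2 * 10 = 20


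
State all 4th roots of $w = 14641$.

|w| = 14641, arg(w) = 0°
Root modulus = 14641^(1/4) = 11
Root arguments: θ_k = (0° + 360°k)/4 for k = 0, 1, ..., 3
Roots: 11, 11i, -11, -11i


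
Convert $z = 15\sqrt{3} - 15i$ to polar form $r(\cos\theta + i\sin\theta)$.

r = |z| = sqrt(a^2 + b^2) = sqrt((15*sqrt(3))^2 + (-15)^2) = sqrt(675 + 225) = sqrt(900) = 30
θ = arctan(b/a) = arctan(-15/25.9808) (quadrant-adjusted) = 330°
z = 30(cos 330° + i sin 330°)


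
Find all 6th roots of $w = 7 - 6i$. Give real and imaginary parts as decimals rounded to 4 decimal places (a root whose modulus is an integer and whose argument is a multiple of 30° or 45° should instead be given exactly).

|w| = sqrt(85) ≈ 9.219544, arg(w) ≈ 319.398705°
Root modulus = sqrt(85)^(1/6) ≈ 1.448055
Root arguments: θ_k = (arg(w) + 360°k)/6 for k = 0, 1, ..., 5
Compute each root as (root modulus)(cos θ_k + i sin θ_k) using full-precision intermediates, then round to 4 decimal places.
Roots: 0.8667 + 1.1600i, -0.5712 + 1.3306i, -1.4380 + 0.1706i, -0.8667 - 1.1600i, 0.5712 - 1.3306i, 1.4380 - 0.1706i


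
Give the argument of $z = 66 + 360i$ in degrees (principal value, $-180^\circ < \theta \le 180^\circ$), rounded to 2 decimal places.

θ = arctan(b/a) = arctan(360/66) (quadrant-adjusted) = 79.61°


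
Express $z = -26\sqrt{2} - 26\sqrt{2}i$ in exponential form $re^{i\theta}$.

r = |z| = sqrt((-26*sqrt(2))^2 + (-26*sqrt(2))^2) = sqrt(1352 + 1352) = sqrt(2704) = 52
θ = arctan(b/a) = arctan(-36.7696/-36.7696) (quadrant-adjusted) = -135° = -3π/4
z = 52e^(-i*3π/4)


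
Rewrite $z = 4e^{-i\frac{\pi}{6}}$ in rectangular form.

a = r cos θ = 4 * sqrt(3)/2 = 2*sqrt(3)
b = r sin θ = 4 * -1/2 = -2
z = 2*sqrt(3) - 2i


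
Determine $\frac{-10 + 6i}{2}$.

Divisor is real, so divide each part by 2:
= -5 + 3i


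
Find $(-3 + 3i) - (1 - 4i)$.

(-3 - 1) + (3 - (-4))i = -4 + 7i


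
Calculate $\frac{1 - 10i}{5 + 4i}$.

Multiply numerator and denominator by conjugate (5 - 4i):
= (1 - 10i)(5 - 4i) / (5^2 + 4^2)
= (-35 - 54i) / 41
= -35/41 - (54/41)i


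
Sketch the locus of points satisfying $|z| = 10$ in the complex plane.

|z| = 10 means sqrt(x^2 + y^2) = 10
This is a circle of radius 10 centered at the origin


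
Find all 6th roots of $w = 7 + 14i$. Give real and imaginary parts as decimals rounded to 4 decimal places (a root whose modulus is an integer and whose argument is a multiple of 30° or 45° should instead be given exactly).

|w| = sqrt(245) ≈ 15.652476, arg(w) ≈ 63.434949°
Root modulus = sqrt(245)^(1/6) ≈ 1.581602
Root arguments: θ_k = (arg(w) + 360°k)/6 for k = 0, 1, ..., 5
Compute each root as (root modulus)(cos θ_k + i sin θ_k) using full-precision intermediates, then round to 4 decimal places.
Roots: 1.5548 + 0.2902i, 0.5261 + 1.4916i, -1.0287 + 1.2014i, -1.5548 - 0.2902i, -0.5261 - 1.4916i, 1.0287 - 1.2014i
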